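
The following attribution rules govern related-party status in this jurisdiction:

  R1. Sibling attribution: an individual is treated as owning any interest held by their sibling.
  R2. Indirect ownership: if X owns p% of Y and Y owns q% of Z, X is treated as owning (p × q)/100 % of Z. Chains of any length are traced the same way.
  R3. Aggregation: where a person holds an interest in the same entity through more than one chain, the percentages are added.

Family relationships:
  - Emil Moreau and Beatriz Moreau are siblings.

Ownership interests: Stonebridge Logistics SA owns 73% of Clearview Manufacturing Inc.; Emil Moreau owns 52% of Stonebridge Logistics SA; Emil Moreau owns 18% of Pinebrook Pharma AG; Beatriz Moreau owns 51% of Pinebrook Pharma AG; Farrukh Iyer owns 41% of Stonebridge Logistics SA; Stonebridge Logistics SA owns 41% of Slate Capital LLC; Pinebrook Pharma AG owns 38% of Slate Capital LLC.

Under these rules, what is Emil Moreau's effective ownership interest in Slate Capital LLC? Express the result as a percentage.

47.54%

By sibling attribution (R1), Emil Moreau is treated as also owning Beatriz Moreau's interest in Pinebrook Pharma AG, giving 18% + 51% = 69%.
Chain via Pinebrook Pharma AG (R2): 69% × 38% = 26.22% of Slate Capital LLC.
Chain via Stonebridge Logistics SA (R2): 52% × 41% = 21.32% of Slate Capital LLC.
Aggregating (R3): 26.22% + 21.32% = 47.54%.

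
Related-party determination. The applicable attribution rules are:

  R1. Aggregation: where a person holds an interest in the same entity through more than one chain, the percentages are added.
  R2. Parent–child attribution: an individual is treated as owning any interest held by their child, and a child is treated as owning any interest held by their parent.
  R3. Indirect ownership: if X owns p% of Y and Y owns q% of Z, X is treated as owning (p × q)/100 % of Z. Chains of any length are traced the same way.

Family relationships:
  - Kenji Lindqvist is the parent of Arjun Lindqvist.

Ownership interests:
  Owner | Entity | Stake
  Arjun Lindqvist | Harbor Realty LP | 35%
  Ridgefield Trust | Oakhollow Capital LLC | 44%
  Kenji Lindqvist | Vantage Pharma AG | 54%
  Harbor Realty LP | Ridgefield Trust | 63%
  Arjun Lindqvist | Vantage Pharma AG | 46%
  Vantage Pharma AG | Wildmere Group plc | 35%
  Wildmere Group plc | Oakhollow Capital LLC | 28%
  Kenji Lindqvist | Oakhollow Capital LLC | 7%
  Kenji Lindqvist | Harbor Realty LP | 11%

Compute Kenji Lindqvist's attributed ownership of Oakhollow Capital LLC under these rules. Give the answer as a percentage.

29.5512%

By parent–child attribution (R2), Kenji Lindqvist is treated as also owning Arjun Lindqvist's interest in Vantage Pharma AG, giving 54% + 46% = 100%.
By parent–child attribution (R2), Kenji Lindqvist is treated as also owning Arjun Lindqvist's interest in Harbor Realty LP, giving 11% + 35% = 46%.
Chain via Vantage Pharma AG → Wildmere Group plc (R3): 100% × 35% × 28% = 9.8% of Oakhollow Capital LLC.
Chain via Harbor Realty LP → Ridgefield Trust (R3): 46% × 63% × 44% = 12.7512% of Oakhollow Capital LLC.
Direct interest in Oakhollow Capital LLC: 7%.
Aggregating (R1): 9.8% + 12.7512% + 7% = 29.5512%.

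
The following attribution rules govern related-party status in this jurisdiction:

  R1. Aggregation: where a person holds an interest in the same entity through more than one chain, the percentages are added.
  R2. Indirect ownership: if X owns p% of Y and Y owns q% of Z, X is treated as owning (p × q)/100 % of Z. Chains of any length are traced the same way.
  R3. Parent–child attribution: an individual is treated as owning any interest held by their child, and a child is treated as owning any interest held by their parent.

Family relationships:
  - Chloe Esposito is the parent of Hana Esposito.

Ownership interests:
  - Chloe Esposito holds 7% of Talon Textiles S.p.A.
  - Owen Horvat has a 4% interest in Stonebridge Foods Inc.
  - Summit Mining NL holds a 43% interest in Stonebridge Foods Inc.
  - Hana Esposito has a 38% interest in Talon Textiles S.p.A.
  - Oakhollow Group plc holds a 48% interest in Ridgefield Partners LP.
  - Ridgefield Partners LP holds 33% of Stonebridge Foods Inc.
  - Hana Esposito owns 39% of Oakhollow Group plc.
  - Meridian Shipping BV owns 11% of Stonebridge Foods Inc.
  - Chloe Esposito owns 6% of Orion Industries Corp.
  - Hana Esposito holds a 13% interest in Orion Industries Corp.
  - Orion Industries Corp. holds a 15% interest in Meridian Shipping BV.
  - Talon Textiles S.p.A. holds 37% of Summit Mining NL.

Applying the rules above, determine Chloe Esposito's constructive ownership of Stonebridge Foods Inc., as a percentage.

By parent–child attribution (R3), Chloe Esposito is treated as also owning Hana Esposito's interest in Talon Textiles S.p.A, giving 7% + 38% = 45%.
By parent–child attribution (R3), Chloe Esposito is treated as also owning Hana Esposito's interest in Orion Industries Corp, giving 6% + 13% = 19%.
By parent–child attribution (R3), Chloe Esposito is treated as owning Hana Esposito's 39% interest in Oakhollow Group plc.
Chain via Talon Textiles S.p.A. → Summit Mining NL (R2): 45% × 37% × 43% = 7.1595% of Stonebridge Foods Inc.
Chain via Orion Industries Corp. → Meridian Shipping BV (R2): 19% × 15% × 11% = 0.3135% of Stonebridge Foods Inc.
Chain via Oakhollow Group plc → Ridgefield Partners LP (R2): 39% × 48% × 33% = 6.1776% of Stonebridge Foods Inc.
Aggregating (R1): 7.1595% + 0.3135% + 6.1776% = 13.6506%.

13.6506%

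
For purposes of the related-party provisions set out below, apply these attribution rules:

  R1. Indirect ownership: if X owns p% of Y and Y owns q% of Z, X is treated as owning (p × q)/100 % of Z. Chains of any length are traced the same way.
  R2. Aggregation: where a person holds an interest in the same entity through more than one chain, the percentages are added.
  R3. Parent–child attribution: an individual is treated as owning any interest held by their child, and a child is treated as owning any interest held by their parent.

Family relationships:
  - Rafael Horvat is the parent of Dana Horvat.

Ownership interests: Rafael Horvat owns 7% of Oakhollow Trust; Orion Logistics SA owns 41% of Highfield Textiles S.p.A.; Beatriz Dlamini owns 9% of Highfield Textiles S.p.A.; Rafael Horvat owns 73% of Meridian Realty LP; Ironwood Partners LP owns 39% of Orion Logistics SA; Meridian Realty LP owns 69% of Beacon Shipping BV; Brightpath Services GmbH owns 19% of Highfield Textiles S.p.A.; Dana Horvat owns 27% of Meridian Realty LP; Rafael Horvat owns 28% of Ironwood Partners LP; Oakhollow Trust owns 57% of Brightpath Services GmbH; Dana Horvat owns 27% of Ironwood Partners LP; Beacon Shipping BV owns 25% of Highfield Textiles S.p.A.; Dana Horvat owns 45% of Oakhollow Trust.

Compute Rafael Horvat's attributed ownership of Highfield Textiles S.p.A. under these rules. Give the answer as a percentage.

31.6761%

By parent–child attribution (R3), Rafael Horvat is treated as also owning Dana Horvat's interest in Meridian Realty LP, giving 73% + 27% = 100%.
By parent–child attribution (R3), Rafael Horvat is treated as also owning Dana Horvat's interest in Oakhollow Trust, giving 7% + 45% = 52%.
By parent–child attribution (R3), Rafael Horvat is treated as also owning Dana Horvat's interest in Ironwood Partners LP, giving 28% + 27% = 55%.
Chain via Meridian Realty LP → Beacon Shipping BV (R1): 100% × 69% × 25% = 17.25% of Highfield Textiles S.p.A.
Chain via Oakhollow Trust → Brightpath Services GmbH (R1): 52% × 57% × 19% = 5.6316% of Highfield Textiles S.p.A.
Chain via Ironwood Partners LP → Orion Logistics SA (R1): 55% × 39% × 41% = 8.7945% of Highfield Textiles S.p.A.
Aggregating (R2): 17.25% + 5.6316% + 8.7945% = 31.6761%.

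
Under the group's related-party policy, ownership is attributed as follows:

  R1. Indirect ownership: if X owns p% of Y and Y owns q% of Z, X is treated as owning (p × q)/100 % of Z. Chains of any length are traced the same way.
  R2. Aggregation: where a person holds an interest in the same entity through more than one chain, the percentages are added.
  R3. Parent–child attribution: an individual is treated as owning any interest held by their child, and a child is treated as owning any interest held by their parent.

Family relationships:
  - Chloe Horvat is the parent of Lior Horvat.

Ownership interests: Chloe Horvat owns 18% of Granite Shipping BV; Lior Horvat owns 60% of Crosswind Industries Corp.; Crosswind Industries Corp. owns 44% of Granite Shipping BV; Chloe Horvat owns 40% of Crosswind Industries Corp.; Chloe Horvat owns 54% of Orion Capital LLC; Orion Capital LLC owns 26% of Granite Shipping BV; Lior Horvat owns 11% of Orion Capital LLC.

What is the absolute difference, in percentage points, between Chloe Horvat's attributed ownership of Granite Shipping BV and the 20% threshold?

58.9

By parent–child attribution (R3), Chloe Horvat is treated as also owning Lior Horvat's interest in Orion Capital LLC, giving 54% + 11% = 65%.
By parent–child attribution (R3), Chloe Horvat is treated as also owning Lior Horvat's interest in Crosswind Industries Corp, giving 40% + 60% = 100%.
Chain via Orion Capital LLC (R1): 65% × 26% = 16.9% of Granite Shipping BV.
Chain via Crosswind Industries Corp. (R1): 100% × 44% = 44% of Granite Shipping BV.
Direct interest in Granite Shipping BV: 18%.
Aggregating (R2): 16.9% + 44% + 18% = 78.9%.
78.9% exceeds the 20% threshold by 58.9 percentage points.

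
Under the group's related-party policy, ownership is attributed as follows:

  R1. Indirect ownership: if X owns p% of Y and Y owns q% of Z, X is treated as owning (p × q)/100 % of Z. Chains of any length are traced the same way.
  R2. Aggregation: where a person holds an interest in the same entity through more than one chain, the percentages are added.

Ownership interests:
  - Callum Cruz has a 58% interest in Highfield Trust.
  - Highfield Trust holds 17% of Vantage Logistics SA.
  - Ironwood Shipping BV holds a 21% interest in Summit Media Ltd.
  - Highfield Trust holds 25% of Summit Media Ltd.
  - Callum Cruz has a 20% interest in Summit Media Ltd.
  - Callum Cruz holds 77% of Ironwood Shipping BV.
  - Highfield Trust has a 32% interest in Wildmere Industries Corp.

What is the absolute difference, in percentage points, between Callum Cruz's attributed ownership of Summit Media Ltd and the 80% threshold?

29.33

Chain via Highfield Trust (R1): 58% × 25% = 14.5% of Summit Media Ltd.
Chain via Ironwood Shipping BV (R1): 77% × 21% = 16.17% of Summit Media Ltd.
Direct interest in Summit Media Ltd: 20%.
Aggregating (R2): 14.5% + 16.17% + 20% = 50.67%.
50.67% falls short of the 80% threshold by 29.33 percentage points.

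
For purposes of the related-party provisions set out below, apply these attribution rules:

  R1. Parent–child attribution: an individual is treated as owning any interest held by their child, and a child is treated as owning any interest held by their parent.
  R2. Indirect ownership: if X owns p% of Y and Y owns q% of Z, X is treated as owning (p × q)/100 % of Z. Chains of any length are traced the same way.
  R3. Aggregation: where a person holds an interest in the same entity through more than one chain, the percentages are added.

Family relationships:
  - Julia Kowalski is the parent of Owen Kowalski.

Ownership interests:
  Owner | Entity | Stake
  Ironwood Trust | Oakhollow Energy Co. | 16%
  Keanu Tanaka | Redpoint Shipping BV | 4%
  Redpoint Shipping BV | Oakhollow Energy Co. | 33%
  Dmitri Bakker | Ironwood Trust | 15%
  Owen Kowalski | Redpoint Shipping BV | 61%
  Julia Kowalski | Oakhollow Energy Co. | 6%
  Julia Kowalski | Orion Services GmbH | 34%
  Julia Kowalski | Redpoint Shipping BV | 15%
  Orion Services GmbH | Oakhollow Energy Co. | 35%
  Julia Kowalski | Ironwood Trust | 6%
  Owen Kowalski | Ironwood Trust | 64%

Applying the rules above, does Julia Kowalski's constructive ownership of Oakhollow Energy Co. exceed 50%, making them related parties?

Yes

By parent–child attribution (R1), Julia Kowalski is treated as also owning Owen Kowalski's interest in Ironwood Trust, giving 6% + 64% = 70%.
By parent–child attribution (R1), Julia Kowalski is treated as also owning Owen Kowalski's interest in Redpoint Shipping BV, giving 15% + 61% = 76%.
Chain via Ironwood Trust (R2): 70% × 16% = 11.2% of Oakhollow Energy Co.
Chain via Orion Services GmbH (R2): 34% × 35% = 11.9% of Oakhollow Energy Co.
Chain via Redpoint Shipping BV (R2): 76% × 33% = 25.08% of Oakhollow Energy Co.
Direct interest in Oakhollow Energy Co: 6%.
Aggregating (R3): 11.2% + 11.9% + 25.08% + 6% = 54.18%.
54.18% exceeds the 50% threshold, so Julia is a related party to Oakhollow Energy Co.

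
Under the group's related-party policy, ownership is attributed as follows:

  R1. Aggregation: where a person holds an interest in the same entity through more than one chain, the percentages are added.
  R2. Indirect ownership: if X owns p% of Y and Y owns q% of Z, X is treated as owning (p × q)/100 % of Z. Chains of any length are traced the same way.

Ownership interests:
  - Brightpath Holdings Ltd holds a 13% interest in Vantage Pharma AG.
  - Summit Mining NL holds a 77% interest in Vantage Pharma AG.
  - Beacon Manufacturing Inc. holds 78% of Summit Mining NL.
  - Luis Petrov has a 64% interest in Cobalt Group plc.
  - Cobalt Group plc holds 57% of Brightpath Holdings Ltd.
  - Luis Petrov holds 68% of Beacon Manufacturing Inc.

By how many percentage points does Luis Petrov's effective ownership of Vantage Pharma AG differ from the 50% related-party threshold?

4.4168

Chain via Beacon Manufacturing Inc. → Summit Mining NL (R2): 68% × 78% × 77% = 40.8408% of Vantage Pharma AG.
Chain via Cobalt Group plc → Brightpath Holdings Ltd (R2): 64% × 57% × 13% = 4.7424% of Vantage Pharma AG.
Aggregating (R1): 40.8408% + 4.7424% = 45.5832%.
45.5832% falls short of the 50% threshold by 4.4168 percentage points.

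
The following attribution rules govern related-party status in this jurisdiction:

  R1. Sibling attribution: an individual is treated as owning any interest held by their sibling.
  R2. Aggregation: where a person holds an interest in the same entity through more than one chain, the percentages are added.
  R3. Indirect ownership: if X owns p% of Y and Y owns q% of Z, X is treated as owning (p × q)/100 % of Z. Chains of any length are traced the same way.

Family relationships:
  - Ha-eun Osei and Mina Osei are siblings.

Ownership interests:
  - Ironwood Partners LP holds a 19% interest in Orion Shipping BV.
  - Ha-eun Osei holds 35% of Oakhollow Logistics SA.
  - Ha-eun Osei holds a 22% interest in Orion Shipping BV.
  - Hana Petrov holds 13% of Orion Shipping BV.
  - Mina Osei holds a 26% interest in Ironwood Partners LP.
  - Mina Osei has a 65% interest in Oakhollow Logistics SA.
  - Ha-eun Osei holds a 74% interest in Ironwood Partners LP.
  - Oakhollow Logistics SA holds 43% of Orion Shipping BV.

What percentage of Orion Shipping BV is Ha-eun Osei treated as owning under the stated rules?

By sibling attribution (R1), Ha-eun Osei is treated as also owning Mina Osei's interest in Ironwood Partners LP, giving 74% + 26% = 100%.
By sibling attribution (R1), Ha-eun Osei is treated as also owning Mina Osei's interest in Oakhollow Logistics SA, giving 35% + 65% = 100%.
Chain via Ironwood Partners LP (R3): 100% × 19% = 19% of Orion Shipping BV.
Chain via Oakhollow Logistics SA (R3): 100% × 43% = 43% of Orion Shipping BV.
Direct interest in Orion Shipping BV: 22%.
Aggregating (R2): 19% + 43% + 22% = 84%.

84%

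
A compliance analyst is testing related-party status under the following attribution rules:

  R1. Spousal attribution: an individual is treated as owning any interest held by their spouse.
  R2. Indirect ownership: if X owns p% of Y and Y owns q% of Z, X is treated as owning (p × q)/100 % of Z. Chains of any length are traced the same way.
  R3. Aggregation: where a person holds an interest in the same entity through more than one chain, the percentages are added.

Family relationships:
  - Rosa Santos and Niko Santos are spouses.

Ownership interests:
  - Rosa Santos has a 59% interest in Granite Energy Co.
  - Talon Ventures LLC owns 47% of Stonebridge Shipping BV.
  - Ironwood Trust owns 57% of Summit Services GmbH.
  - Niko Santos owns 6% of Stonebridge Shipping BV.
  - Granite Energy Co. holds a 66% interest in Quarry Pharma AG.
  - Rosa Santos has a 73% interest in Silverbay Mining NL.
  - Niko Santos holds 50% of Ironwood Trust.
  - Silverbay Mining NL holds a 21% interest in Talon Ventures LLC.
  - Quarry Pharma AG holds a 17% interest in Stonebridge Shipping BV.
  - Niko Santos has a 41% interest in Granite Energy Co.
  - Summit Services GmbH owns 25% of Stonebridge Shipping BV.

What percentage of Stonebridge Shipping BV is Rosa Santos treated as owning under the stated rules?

By spousal attribution (R1), Rosa Santos is treated as also owning Niko Santos's interest in Granite Energy Co, giving 59% + 41% = 100%.
By spousal attribution (R1), Rosa Santos is treated as owning Niko Santos's 50% interest in Ironwood Trust.
By spousal attribution (R1), Rosa Santos is treated as owning Niko Santos's 6% interest in Stonebridge Shipping BV.
Chain via Silverbay Mining NL → Talon Ventures LLC (R2): 73% × 21% × 47% = 7.2051% of Stonebridge Shipping BV.
Chain via Granite Energy Co. → Quarry Pharma AG (R2): 100% × 66% × 17% = 11.22% of Stonebridge Shipping BV.
Chain via Ironwood Trust → Summit Services GmbH (R2): 50% × 57% × 25% = 7.125% of Stonebridge Shipping BV.
Direct interest in Stonebridge Shipping BV: 6%.
Aggregating (R3): 7.2051% + 11.22% + 7.125% + 6% = 31.5501%.

31.5501%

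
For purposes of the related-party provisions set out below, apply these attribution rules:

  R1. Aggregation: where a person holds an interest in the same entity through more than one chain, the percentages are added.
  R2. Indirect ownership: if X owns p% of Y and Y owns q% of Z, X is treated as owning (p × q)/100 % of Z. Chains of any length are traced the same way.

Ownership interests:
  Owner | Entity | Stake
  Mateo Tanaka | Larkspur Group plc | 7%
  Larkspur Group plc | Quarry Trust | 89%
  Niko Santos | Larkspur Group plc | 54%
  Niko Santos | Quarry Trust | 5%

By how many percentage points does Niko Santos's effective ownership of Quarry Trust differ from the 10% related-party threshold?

Chain via Larkspur Group plc (R2): 54% × 89% = 48.06% of Quarry Trust.
Direct interest in Quarry Trust: 5%.
Aggregating (R1): 48.06% + 5% = 53.06%.
53.06% exceeds the 10% threshold by 43.06 percentage points.

43.06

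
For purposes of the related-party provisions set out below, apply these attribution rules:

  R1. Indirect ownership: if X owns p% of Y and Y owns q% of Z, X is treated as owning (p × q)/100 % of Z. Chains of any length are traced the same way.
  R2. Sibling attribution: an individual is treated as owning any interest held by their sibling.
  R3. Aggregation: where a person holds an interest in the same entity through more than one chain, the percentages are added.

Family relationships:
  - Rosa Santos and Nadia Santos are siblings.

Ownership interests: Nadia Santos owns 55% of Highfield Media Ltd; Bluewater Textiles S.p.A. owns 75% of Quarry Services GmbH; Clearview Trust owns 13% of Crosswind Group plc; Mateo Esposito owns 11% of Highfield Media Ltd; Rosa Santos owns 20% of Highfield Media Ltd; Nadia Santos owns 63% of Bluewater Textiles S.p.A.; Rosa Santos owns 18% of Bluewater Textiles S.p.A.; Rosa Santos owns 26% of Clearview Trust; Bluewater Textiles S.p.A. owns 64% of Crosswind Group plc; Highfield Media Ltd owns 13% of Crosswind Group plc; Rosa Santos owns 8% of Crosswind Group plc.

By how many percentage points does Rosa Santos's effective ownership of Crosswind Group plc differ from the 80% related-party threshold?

By sibling attribution (R2), Rosa Santos is treated as also owning Nadia Santos's interest in Highfield Media Ltd, giving 20% + 55% = 75%.
By sibling attribution (R2), Rosa Santos is treated as also owning Nadia Santos's interest in Bluewater Textiles S.p.A, giving 18% + 63% = 81%.
Chain via Highfield Media Ltd (R1): 75% × 13% = 9.75% of Crosswind Group plc.
Chain via Clearview Trust (R1): 26% × 13% = 3.38% of Crosswind Group plc.
Chain via Bluewater Textiles S.p.A. (R1): 81% × 64% = 51.84% of Crosswind Group plc.
Direct interest in Crosswind Group plc: 8%.
Aggregating (R3): 9.75% + 3.38% + 51.84% + 8% = 72.97%.
72.97% falls short of the 80% threshold by 7.03 percentage points.

7.03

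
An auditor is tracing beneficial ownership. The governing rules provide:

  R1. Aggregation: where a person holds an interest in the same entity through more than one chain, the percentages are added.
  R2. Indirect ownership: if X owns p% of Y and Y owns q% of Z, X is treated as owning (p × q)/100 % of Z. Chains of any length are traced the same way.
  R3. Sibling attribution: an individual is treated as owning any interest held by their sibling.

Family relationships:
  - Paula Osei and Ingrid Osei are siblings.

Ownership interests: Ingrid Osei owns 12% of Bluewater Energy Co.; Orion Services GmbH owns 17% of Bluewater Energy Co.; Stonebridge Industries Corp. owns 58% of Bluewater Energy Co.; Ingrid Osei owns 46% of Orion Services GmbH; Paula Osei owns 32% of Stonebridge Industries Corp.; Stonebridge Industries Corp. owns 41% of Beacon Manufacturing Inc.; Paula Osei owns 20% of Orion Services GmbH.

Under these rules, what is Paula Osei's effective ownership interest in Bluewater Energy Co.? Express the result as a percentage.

41.78%

By sibling attribution (R3), Paula Osei is treated as also owning Ingrid Osei's interest in Orion Services GmbH, giving 20% + 46% = 66%.
By sibling attribution (R3), Paula Osei is treated as owning Ingrid Osei's 12% interest in Bluewater Energy Co.
Chain via Orion Services GmbH (R2): 66% × 17% = 11.22% of Bluewater Energy Co.
Chain via Stonebridge Industries Corp. (R2): 32% × 58% = 18.56% of Bluewater Energy Co.
Direct interest in Bluewater Energy Co: 12%.
Aggregating (R1): 11.22% + 18.56% + 12% = 41.78%.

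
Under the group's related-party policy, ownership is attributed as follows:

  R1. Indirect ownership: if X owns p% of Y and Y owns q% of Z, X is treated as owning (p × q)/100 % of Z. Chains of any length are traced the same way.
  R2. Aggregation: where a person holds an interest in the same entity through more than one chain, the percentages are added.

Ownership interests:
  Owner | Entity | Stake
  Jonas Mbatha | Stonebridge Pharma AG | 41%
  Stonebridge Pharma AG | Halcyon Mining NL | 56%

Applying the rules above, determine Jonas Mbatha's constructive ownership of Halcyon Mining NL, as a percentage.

Chain via Stonebridge Pharma AG (R1): 41% × 56% = 22.96% of Halcyon Mining NL.

22.96%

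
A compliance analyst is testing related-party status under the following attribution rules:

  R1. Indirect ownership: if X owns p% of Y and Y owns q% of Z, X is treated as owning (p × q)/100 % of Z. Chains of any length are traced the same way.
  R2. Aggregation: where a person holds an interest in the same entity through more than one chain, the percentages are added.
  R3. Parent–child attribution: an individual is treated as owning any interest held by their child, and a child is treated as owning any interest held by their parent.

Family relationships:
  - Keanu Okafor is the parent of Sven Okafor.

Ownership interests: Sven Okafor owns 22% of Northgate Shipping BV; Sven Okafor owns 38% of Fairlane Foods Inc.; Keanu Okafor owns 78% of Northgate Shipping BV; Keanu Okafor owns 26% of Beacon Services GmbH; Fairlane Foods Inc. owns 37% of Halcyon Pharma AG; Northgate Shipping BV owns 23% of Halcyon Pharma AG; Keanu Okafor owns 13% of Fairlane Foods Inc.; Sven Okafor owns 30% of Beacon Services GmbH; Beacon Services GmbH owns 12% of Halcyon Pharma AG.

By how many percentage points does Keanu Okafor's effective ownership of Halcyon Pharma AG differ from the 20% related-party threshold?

By parent–child attribution (R3), Keanu Okafor is treated as also owning Sven Okafor's interest in Northgate Shipping BV, giving 78% + 22% = 100%.
By parent–child attribution (R3), Keanu Okafor is treated as also owning Sven Okafor's interest in Beacon Services GmbH, giving 26% + 30% = 56%.
By parent–child attribution (R3), Keanu Okafor is treated as also owning Sven Okafor's interest in Fairlane Foods Inc, giving 13% + 38% = 51%.
Chain via Northgate Shipping BV (R1): 100% × 23% = 23% of Halcyon Pharma AG.
Chain via Beacon Services GmbH (R1): 56% × 12% = 6.72% of Halcyon Pharma AG.
Chain via Fairlane Foods Inc. (R1): 51% × 37% = 18.87% of Halcyon Pharma AG.
Aggregating (R2): 23% + 6.72% + 18.87% = 48.59%.
48.59% exceeds the 20% threshold by 28.59 percentage points.

28.59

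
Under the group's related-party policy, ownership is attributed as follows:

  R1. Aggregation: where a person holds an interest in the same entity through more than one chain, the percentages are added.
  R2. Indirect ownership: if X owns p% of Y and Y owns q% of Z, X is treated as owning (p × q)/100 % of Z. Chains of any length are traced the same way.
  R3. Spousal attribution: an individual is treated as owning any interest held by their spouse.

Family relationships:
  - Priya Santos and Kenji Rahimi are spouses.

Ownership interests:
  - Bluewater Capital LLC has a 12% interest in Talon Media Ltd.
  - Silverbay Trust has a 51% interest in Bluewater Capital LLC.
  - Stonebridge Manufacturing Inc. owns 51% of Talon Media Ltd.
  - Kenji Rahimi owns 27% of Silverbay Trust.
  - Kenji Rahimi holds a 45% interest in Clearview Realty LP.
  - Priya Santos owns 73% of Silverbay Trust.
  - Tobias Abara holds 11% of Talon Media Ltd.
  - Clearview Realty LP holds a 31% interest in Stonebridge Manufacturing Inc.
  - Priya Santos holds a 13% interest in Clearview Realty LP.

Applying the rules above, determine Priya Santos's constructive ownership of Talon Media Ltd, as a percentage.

By spousal attribution (R3), Priya Santos is treated as also owning Kenji Rahimi's interest in Clearview Realty LP, giving 13% + 45% = 58%.
By spousal attribution (R3), Priya Santos is treated as also owning Kenji Rahimi's interest in Silverbay Trust, giving 73% + 27% = 100%.
Chain via Clearview Realty LP → Stonebridge Manufacturing Inc. (R2): 58% × 31% × 51% = 9.1698% of Talon Media Ltd.
Chain via Silverbay Trust → Bluewater Capital LLC (R2): 100% × 51% × 12% = 6.12% of Talon Media Ltd.
Aggregating (R1): 9.1698% + 6.12% = 15.2898%.

15.2898%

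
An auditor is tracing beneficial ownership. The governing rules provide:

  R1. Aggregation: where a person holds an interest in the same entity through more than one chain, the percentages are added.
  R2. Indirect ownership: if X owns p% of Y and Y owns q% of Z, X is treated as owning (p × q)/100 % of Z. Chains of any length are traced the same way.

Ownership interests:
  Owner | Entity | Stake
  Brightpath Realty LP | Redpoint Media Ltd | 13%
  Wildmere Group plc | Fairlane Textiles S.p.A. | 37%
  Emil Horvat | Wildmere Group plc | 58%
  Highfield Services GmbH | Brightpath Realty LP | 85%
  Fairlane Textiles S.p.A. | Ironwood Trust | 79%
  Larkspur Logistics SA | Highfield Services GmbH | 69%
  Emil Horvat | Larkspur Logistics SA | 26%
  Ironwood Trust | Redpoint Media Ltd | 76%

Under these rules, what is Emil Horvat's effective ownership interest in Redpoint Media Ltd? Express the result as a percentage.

Chain via Larkspur Logistics SA → Highfield Services GmbH → Brightpath Realty LP (R2): 26% × 69% × 85% × 13% = 1.98237% of Redpoint Media Ltd.
Chain via Wildmere Group plc → Fairlane Textiles S.p.A. → Ironwood Trust (R2): 58% × 37% × 79% × 76% = 12.884584% of Redpoint Media Ltd.
Aggregating (R1): 1.98237% + 12.884584% = 14.866954%.

14.866954%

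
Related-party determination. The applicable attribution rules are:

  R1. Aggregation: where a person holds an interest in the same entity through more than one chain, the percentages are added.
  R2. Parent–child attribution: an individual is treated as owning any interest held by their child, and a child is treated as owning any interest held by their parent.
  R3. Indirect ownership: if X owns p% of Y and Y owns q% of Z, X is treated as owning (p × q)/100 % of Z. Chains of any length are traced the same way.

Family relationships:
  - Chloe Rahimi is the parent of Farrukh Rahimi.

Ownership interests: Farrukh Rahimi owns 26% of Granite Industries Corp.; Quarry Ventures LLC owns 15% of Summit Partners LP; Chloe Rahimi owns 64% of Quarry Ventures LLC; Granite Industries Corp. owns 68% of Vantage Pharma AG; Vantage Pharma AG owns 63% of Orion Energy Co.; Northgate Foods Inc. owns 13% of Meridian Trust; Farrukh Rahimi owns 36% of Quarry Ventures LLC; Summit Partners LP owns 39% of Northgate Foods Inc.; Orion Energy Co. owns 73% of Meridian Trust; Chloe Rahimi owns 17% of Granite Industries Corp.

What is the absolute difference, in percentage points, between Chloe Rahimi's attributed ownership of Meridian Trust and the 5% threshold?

9.207976

By parent–child attribution (R2), Chloe Rahimi is treated as also owning Farrukh Rahimi's interest in Quarry Ventures LLC, giving 64% + 36% = 100%.
By parent–child attribution (R2), Chloe Rahimi is treated as also owning Farrukh Rahimi's interest in Granite Industries Corp, giving 17% + 26% = 43%.
Chain via Quarry Ventures LLC → Summit Partners LP → Northgate Foods Inc. (R3): 100% × 15% × 39% × 13% = 0.7605% of Meridian Trust.
Chain via Granite Industries Corp. → Vantage Pharma AG → Orion Energy Co. (R3): 43% × 68% × 63% × 73% = 13.447476% of Meridian Trust.
Aggregating (R1): 0.7605% + 13.447476% = 14.207976%.
14.207976% exceeds the 5% threshold by 9.207976 percentage points.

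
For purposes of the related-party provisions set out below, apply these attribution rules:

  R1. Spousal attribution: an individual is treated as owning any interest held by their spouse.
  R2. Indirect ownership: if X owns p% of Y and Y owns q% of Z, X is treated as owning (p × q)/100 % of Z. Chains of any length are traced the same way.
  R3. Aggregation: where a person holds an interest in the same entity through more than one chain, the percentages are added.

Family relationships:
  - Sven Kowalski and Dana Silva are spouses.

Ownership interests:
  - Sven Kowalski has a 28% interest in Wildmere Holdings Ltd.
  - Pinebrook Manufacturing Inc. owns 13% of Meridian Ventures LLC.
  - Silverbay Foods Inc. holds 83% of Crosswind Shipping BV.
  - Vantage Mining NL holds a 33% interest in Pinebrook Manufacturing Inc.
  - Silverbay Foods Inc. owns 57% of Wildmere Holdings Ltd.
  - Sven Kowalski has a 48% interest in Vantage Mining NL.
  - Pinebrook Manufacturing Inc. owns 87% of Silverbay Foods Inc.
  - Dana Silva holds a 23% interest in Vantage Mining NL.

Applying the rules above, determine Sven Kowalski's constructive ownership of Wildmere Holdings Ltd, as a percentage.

By spousal attribution (R1), Sven Kowalski is treated as also owning Dana Silva's interest in Vantage Mining NL, giving 48% + 23% = 71%.
Chain via Vantage Mining NL → Pinebrook Manufacturing Inc. → Silverbay Foods Inc. (R2): 71% × 33% × 87% × 57% = 11.618937% of Wildmere Holdings Ltd.
Direct interest in Wildmere Holdings Ltd: 28%.
Aggregating (R3): 11.618937% + 28% = 39.618937%.

39.618937%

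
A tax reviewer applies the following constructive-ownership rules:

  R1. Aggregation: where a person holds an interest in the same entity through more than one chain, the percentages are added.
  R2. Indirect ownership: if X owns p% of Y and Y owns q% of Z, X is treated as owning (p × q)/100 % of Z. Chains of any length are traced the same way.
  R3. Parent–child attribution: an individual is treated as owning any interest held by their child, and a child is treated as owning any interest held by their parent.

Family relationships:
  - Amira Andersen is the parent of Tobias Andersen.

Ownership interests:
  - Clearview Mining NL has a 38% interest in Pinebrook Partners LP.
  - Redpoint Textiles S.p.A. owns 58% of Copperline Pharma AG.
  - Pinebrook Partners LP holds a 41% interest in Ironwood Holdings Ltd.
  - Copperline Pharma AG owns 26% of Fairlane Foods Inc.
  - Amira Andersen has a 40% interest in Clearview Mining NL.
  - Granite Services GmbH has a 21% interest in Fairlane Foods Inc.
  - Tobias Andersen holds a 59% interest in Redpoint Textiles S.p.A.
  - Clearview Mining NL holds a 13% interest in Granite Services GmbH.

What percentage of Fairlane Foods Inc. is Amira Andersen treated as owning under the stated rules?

By parent–child attribution (R3), Amira Andersen is treated as owning Tobias Andersen's 59% interest in Redpoint Textiles S.p.A.
Chain via Clearview Mining NL → Granite Services GmbH (R2): 40% × 13% × 21% = 1.092% of Fairlane Foods Inc.
Chain via Redpoint Textiles S.p.A. → Copperline Pharma AG (R2): 59% × 58% × 26% = 8.8972% of Fairlane Foods Inc.
Aggregating (R1): 1.092% + 8.8972% = 9.9892%.

9.9892%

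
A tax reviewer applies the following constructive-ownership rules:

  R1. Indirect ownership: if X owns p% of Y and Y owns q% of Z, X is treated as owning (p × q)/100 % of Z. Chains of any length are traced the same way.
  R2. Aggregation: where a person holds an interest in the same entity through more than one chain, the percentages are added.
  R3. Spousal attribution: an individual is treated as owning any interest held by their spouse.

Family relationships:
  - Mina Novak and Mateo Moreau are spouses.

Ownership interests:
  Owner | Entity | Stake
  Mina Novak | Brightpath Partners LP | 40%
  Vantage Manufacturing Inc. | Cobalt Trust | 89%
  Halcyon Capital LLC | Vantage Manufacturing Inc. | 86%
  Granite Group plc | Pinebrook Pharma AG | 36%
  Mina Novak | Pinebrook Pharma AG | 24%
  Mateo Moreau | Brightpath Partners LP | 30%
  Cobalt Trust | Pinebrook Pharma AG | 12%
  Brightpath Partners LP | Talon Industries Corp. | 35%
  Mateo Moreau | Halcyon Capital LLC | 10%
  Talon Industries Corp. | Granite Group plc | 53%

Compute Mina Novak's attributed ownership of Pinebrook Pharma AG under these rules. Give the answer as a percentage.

29.59308%

By spousal attribution (R3), Mina Novak is treated as also owning Mateo Moreau's interest in Brightpath Partners LP, giving 40% + 30% = 70%.
By spousal attribution (R3), Mina Novak is treated as owning Mateo Moreau's 10% interest in Halcyon Capital LLC.
Chain via Brightpath Partners LP → Talon Industries Corp. → Granite Group plc (R1): 70% × 35% × 53% × 36% = 4.6746% of Pinebrook Pharma AG.
Direct interest in Pinebrook Pharma AG: 24%.
Chain via Halcyon Capital LLC → Vantage Manufacturing Inc. → Cobalt Trust (R1): 10% × 86% × 89% × 12% = 0.91848% of Pinebrook Pharma AG.
Aggregating (R2): 4.6746% + 24% + 0.91848% = 29.59308%.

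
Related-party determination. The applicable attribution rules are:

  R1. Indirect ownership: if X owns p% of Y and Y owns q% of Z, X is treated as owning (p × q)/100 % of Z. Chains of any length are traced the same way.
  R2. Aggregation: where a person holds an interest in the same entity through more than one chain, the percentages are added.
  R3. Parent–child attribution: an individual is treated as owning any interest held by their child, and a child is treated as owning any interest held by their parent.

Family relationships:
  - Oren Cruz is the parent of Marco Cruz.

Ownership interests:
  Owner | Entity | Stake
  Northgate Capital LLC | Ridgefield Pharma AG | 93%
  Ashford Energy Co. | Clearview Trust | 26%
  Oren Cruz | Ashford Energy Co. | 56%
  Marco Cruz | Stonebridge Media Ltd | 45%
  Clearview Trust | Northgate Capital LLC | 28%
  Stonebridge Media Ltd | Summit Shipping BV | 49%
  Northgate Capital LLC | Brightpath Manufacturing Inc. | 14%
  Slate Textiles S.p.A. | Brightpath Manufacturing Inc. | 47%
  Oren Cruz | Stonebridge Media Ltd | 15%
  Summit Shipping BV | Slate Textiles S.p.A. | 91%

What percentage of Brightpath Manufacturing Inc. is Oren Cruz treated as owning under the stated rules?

By parent–child attribution (R3), Oren Cruz is treated as also owning Marco Cruz's interest in Stonebridge Media Ltd, giving 15% + 45% = 60%.
Chain via Stonebridge Media Ltd → Summit Shipping BV → Slate Textiles S.p.A. (R1): 60% × 49% × 91% × 47% = 12.57438% of Brightpath Manufacturing Inc.
Chain via Ashford Energy Co. → Clearview Trust → Northgate Capital LLC (R1): 56% × 26% × 28% × 14% = 0.570752% of Brightpath Manufacturing Inc.
Aggregating (R2): 12.57438% + 0.570752% = 13.145132%.

13.145132%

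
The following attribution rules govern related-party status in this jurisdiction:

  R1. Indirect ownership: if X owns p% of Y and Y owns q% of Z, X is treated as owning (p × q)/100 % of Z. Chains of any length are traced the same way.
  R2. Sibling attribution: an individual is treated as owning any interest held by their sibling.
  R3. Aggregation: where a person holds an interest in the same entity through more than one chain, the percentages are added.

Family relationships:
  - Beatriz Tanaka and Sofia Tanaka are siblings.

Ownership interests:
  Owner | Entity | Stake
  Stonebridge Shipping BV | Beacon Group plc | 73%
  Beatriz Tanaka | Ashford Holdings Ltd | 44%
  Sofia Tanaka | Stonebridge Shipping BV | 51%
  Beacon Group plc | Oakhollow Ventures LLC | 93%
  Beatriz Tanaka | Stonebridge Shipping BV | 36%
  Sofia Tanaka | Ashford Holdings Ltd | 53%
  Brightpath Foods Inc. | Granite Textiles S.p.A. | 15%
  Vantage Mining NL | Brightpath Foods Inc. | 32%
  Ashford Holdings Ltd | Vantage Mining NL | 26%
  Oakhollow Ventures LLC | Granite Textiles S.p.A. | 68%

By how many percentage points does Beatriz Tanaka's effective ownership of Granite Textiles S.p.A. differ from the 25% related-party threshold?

16.374284

By sibling attribution (R2), Beatriz Tanaka is treated as also owning Sofia Tanaka's interest in Stonebridge Shipping BV, giving 36% + 51% = 87%.
By sibling attribution (R2), Beatriz Tanaka is treated as also owning Sofia Tanaka's interest in Ashford Holdings Ltd, giving 44% + 53% = 97%.
Chain via Stonebridge Shipping BV → Beacon Group plc → Oakhollow Ventures LLC (R1): 87% × 73% × 93% × 68% = 40.163724% of Granite Textiles S.p.A.
Chain via Ashford Holdings Ltd → Vantage Mining NL → Brightpath Foods Inc. (R1): 97% × 26% × 32% × 15% = 1.21056% of Granite Textiles S.p.A.
Aggregating (R3): 40.163724% + 1.21056% = 41.374284%.
41.374284% exceeds the 25% threshold by 16.374284 percentage points.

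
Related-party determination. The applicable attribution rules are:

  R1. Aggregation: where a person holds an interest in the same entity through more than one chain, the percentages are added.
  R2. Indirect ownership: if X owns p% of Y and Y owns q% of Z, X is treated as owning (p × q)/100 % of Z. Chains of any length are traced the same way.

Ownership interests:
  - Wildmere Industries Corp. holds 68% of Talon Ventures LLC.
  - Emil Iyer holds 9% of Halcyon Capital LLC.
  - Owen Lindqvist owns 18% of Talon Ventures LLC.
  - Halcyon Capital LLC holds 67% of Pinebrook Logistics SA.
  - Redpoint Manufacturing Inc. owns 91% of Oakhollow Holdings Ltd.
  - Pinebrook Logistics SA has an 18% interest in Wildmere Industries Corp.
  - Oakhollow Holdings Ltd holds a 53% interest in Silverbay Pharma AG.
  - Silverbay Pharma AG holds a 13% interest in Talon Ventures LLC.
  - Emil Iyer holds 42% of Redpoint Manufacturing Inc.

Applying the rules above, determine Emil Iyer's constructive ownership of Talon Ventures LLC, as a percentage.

3.37143%

Chain via Halcyon Capital LLC → Pinebrook Logistics SA → Wildmere Industries Corp. (R2): 9% × 67% × 18% × 68% = 0.738072% of Talon Ventures LLC.
Chain via Redpoint Manufacturing Inc. → Oakhollow Holdings Ltd → Silverbay Pharma AG (R2): 42% × 91% × 53% × 13% = 2.633358% of Talon Ventures LLC.
Aggregating (R1): 0.738072% + 2.633358% = 3.37143%.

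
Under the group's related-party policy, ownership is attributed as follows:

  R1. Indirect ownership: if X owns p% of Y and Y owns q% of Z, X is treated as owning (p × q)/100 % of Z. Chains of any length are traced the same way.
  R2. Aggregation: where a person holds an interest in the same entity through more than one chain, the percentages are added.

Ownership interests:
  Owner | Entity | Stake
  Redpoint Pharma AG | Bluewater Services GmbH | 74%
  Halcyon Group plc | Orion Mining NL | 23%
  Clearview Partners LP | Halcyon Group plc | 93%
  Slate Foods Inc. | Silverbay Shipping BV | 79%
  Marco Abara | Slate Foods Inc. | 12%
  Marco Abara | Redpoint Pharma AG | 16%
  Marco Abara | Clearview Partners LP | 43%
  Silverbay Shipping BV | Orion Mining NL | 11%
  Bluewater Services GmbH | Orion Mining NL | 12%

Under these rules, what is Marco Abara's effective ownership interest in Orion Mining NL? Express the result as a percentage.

11.6613%

Chain via Clearview Partners LP → Halcyon Group plc (R1): 43% × 93% × 23% = 9.1977% of Orion Mining NL.
Chain via Slate Foods Inc. → Silverbay Shipping BV (R1): 12% × 79% × 11% = 1.0428% of Orion Mining NL.
Chain via Redpoint Pharma AG → Bluewater Services GmbH (R1): 16% × 74% × 12% = 1.4208% of Orion Mining NL.
Aggregating (R2): 9.1977% + 1.0428% + 1.4208% = 11.6613%.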